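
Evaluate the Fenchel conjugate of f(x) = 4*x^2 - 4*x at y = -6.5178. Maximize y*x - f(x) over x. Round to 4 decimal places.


f*(y) = sup_x {y*x - a*x^2 - b*x} = sup_x {(y-b)*x - a*x^2}
FOC: (y - b) - 2a*x = 0 => x* = (y - b)/(2a)
x* = (-6.5178 + 4)/(2*4) = -0.3147
f*(-6.5178) = (y-b)^2/(4a) = (-6.5178 + 4)^2/(4*4)
= 6.3393/16 = 0.3962


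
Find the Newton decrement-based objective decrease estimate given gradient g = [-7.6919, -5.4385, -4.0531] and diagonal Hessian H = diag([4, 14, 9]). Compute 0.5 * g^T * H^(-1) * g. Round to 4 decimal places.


Step 1: H is diagonal, so H^(-1) * g = [-1.923, -0.3885, -0.4503].
Step 2: g^T H^(-1) g = sum_i g_i^2 / H_ii
  = (-7.6919)^2/4 + (-5.4385)^2/14 + (-4.0531)^2/9
  = 14.7913 + 2.1127 + 1.8253 = 18.7293
Step 3: Objective decrease = 0.5 * g^T H^(-1) g = 9.3646


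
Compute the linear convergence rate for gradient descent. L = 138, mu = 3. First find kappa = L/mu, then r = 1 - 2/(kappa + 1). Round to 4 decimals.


Step 1: Compute the condition number.
kappa = L/mu = 138/3 = 46.0
Step 2: Compute the convergence rate.
r = 1 - 2/(kappa + 1) = 1 - 2*mu/(L + mu) = (L - mu)/(L + mu) = 135/141 = 0.9574


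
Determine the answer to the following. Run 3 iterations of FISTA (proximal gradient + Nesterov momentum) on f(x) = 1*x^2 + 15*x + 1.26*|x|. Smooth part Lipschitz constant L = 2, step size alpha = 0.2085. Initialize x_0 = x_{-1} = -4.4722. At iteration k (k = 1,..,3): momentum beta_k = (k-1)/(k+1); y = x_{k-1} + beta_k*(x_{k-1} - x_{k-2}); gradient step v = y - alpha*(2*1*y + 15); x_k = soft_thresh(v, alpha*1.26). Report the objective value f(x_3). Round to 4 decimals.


FISTA on f(x) = 1*x^2 + 15*x + 1.26*|x|
L = 2, alpha = 0.2085
Iteration 1: beta = 0.0, y = -4.4722 + 0.0*(-4.4722 + 4.4722) = -4.4722
  grad(y) = 6.0556, v = y - alpha*grad = -5.7348
  prox(v) = soft_thresh(-5.7348, 0.2627) = -5.4721
Iteration 2: beta = 0.3333, y = -5.4721 + 0.3333*(-5.4721 + 4.4722) = -5.8054
  grad(y) = 3.3892, v = y - alpha*grad = -6.512
  prox(v) = soft_thresh(-6.512, 0.2627) = -6.2493
Iteration 3: beta = 0.5, y = -6.2493 + 0.5*(-6.2493 + 5.4721) = -6.6379
  grad(y) = 1.7241, v = y - alpha*grad = -6.9974
  prox(v) = soft_thresh(-6.9974, 0.2627) = -6.7347
f(x_3) = 1*(-6.7347)^2 + 15*(-6.7347) + 1.26*|-6.7347| = -47.1786


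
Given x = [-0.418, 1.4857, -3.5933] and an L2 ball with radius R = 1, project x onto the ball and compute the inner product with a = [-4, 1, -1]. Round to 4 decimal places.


Step 1: Compute ||x|| (intermediates to 6 decimals).
||x|| = sqrt((-0.418)^2 + 1.4857^2 + (-3.5933)^2) = 3.910733
Step 2: Project.
Since ||x|| > R, scale = R/||x|| = 1/3.910733 = 0.255707, proj(x) = scale * x
proj(x) = [-0.106886, 0.379904, -0.918832]
Step 3: Dot product.
a^T * proj(x) = -4*(-0.106886) + 1*0.379904 - 1*(-0.918832) = 1.7263


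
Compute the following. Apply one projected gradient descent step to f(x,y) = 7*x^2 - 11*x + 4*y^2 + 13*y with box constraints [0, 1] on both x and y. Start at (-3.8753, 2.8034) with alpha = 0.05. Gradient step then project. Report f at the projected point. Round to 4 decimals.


Step 1: Compute gradient at (-3.8753, 2.8034).
grad_x = 2*7*-3.8753 - 11 = -65.2542
grad_y = 2*4*2.8034 + 13 = 35.4272
Step 2: Gradient step.
x_raw = -3.8753 - 0.05*-65.2542 = -0.6126
y_raw = 2.8034 - 0.05*35.4272 = 1.032
Step 3: Project onto [0, 1].
x_proj = clip(-0.6126) = 0.0
y_proj = clip(1.032) = 1.0
Step 4: Evaluate f.
f(0.0, 1.0) = 17.0


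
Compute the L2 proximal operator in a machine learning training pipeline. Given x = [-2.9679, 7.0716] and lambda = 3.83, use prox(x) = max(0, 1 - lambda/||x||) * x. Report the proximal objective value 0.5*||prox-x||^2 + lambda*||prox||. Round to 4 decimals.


Step 1: Compute ||x||.
||x|| = 7.6692
Step 2: Compute scaling factor.
scale = max(0, 1 - 3.83/7.6692) = 0.5006
Step 3: prox(x) = [-1.4857, 3.54]
||prox(x)|| = 3.8392
Step 4: Proximal objective.
0.5*||prox-x||^2 = 7.3345
lambda*||prox|| = 14.7041
Total = 22.0384


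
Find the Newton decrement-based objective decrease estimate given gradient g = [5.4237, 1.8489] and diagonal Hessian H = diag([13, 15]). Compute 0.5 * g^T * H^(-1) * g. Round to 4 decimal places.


Step 1: H is diagonal, so H^(-1) * g = [0.4172, 0.1233].
Step 2: g^T H^(-1) g = sum_i g_i^2 / H_ii
  = (5.4237)^2/13 + (1.8489)^2/15
  = 2.2628 + 0.2279 = 2.4907
Step 3: Objective decrease = 0.5 * g^T H^(-1) g = 1.2454


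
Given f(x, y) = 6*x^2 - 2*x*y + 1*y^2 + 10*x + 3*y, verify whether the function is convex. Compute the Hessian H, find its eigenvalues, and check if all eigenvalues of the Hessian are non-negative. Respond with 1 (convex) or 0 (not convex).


The Hessian of f(x,y) = 6*x^2 - 2*x*y + 1*y^2 + 10*x + 3*y is:
H = [[12, -2], [-2, 2]]
Trace = 12 + 2 = 14
Determinant = 12*2 - (-2)^2 = 20
Discriminant = (14)^2 - 4*20 = 116.0
Eigenvalues: lambda_1 = 1.6148, lambda_2 = 12.3852
The function is convex.

1


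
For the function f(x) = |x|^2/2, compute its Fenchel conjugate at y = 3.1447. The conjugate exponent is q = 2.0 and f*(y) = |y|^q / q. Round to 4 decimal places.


The conjugate exponent q satisfies 1/p + 1/q = 1.
p = 2, so q = 2/(2 - 1) = 2.0
|y|^q = 3.1447^2.0 = 9.8891
f*(3.1447) = 9.8891 / 2.0 = 4.9446


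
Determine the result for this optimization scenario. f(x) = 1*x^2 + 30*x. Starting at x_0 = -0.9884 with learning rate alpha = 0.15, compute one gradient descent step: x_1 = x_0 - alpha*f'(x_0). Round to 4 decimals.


We compute the gradient at x_0 and apply the update.
f'(x) = 2*x + 30
f'(-0.9884) = 2*-0.9884 + 30 = 28.0232
x_1 = -0.9884 - 0.15*28.0232 = -5.1919


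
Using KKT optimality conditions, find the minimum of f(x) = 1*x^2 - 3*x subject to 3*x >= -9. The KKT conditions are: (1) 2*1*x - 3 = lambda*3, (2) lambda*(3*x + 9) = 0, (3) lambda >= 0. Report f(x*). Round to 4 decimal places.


Step 1: Try lambda = 0 (constraint inactive).
Stationarity: 2*1*x - 3 = 0
x* = 3/(2*1) = 1.5
Check constraint: 3*1.5 = 4.5 >= -9 -- satisfied.
Step 2: Compute optimal value.
f(x*) = 1*1.5^2 - 3*1.5 = -2.25


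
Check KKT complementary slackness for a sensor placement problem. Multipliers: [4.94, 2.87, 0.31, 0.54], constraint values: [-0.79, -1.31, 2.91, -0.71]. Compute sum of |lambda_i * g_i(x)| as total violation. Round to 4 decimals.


KKT complementary slackness check:
lambda_1 * g_1 = 4.94 * -0.79 = -3.9026
lambda_2 * g_2 = 2.87 * -1.31 = -3.7597
lambda_3 * g_3 = 0.31 * 2.91 = 0.9021
lambda_4 * g_4 = 0.54 * -0.71 = -0.3834
Total violation = 3.9026 + 3.7597 + 0.9021 + 0.3834 = 8.9478


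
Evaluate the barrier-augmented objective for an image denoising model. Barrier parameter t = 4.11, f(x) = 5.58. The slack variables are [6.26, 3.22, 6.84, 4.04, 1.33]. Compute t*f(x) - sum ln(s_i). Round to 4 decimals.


Step 1: Compute log-barrier.
ln values: [1.8342, 1.1694, 1.9228, 1.3962, 0.2852]
phi = -(1.8342 + 1.1694 + 1.9228 + 1.3962 + 0.2852) = -6.6078
Step 2: Compute augmented objective.
t*f(x) = 4.11*5.58 = 22.9338
Total = 22.9338 - 6.6078 = 16.326


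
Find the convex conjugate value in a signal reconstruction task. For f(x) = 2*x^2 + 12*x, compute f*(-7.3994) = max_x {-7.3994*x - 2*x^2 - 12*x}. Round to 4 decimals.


f*(y) = sup_x {y*x - a*x^2 - b*x} = sup_x {(y-b)*x - a*x^2}
FOC: (y - b) - 2a*x = 0 => x* = (y - b)/(2a)
x* = (-7.3994 - 12)/(2*2) = -4.8499
f*(-7.3994) = (y-b)^2/(4a) = (-7.3994 - 12)^2/(4*2)
= 376.3367/8 = 47.0421


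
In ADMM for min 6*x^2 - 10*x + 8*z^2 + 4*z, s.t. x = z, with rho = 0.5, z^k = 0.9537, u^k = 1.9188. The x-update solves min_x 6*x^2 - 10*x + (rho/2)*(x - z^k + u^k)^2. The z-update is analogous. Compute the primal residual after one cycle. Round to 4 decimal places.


ADMM iteration with rho = 0.5, z^k = 0.9537, u^k = 1.9188
Step 1: x-update.
Minimize 6*x^2 - 10*x + (0.5/2)*(x - 0.9537 + 1.9188)^2
FOC: (2*6 + 0.5)*x = 10 + 0.5*(0.9537 - 1.9188)
x^{k+1} = 0.7614
Step 2: z-update.
Minimize 8*z^2 + 4*z + (0.5/2)*(0.7614 - z + 1.9188)^2
FOC: (2*8 + 0.5)*z = -4 + 0.5*(0.7614 + 1.9188)
z^{k+1} = -0.1612
Step 3: u-update.
u^{k+1} = 1.9188 + 0.7614 + 0.1612 = 2.8414
Step 4: Primal residual = |0.7614 + 0.1612| = 0.9226


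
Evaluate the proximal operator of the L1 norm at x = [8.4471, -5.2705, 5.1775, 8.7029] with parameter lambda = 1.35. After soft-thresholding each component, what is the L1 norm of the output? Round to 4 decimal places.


Soft-thresholding with lambda = 1.35:
prox(8.4471) = sign(8.4471)*max(|8.4471| - 1.35, 0) = 7.0971
prox(-5.2705) = sign(-5.2705)*max(|-5.2705| - 1.35, 0) = -3.9205
prox(5.1775) = sign(5.1775)*max(|5.1775| - 1.35, 0) = 3.8275
prox(8.7029) = sign(8.7029)*max(|8.7029| - 1.35, 0) = 7.3529
prox(x) = [7.0971, -3.9205, 3.8275, 7.3529]
||prox(x)||_1 = 7.0971 + 3.9205 + 3.8275 + 7.3529 = 22.198


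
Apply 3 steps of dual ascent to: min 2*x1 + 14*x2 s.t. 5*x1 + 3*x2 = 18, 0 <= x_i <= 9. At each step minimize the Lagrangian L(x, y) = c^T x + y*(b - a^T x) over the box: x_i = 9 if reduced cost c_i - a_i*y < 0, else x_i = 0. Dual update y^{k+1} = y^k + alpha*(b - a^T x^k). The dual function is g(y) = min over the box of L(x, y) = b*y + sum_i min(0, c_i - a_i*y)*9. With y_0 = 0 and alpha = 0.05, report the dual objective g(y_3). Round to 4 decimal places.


Dual ascent for LP: min 2*x1 + 14*x2, 5*x1 + 3*x2 = 18, 0 <= x_i <= 9
Step 1: y^k = 0.0, reduced costs: (2.0, 14.0)
  x^k = (0.0, 0.0), subgradient = b - a^T x = 18.0
  y^{k+1} = 0.0 + 0.05*18.0 = 0.9
Step 2: y^k = 0.9, reduced costs: (-2.5, 11.3)
  x^k = (9.0, 0.0), subgradient = b - a^T x = -27.0
  y^{k+1} = 0.9 + 0.05*-27.0 = -0.45
Step 3: y^k = -0.45, reduced costs: (4.25, 15.35)
  x^k = (0.0, 0.0), subgradient = b - a^T x = 18.0
  y^{k+1} = -0.45 + 0.05*18.0 = 0.45
Dual objective at y_3 = 0.45: reduced costs (-0.25, 12.65), box minimizer x = (9.0, 0.0)
g(y_3) = b*y + (c1 - a1*y)*x1 + (c2 - a2*y)*x2 = 18*0.45 + (-0.25)*9.0 + 12.65*0.0 = 8.1 - 2.25 + 0.0 = 5.85


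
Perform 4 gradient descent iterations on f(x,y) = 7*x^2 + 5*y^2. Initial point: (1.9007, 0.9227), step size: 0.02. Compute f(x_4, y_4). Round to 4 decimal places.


Gradient descent on f(x,y) = 7*x^2 + 5*y^2.
Starting point: (1.9007, 0.9227), alpha = 0.02
Step 1: grad_x = 2*7*1.9007 = 26.6098, grad_y = 2*5*0.9227 = 9.227
  x_1 = 1.9007 - 0.02*26.6098 = 1.3685
  y_1 = 0.9227 - 0.02*9.227 = 0.7382
Step 2: grad_x = 2*7*1.3685 = 19.1591, grad_y = 2*5*0.7382 = 7.3816
  x_2 = 1.3685 - 0.02*19.1591 = 0.9853
  y_2 = 0.7382 - 0.02*7.3816 = 0.5905
Step 3: grad_x = 2*7*0.9853 = 13.7945, grad_y = 2*5*0.5905 = 5.9053
  x_3 = 0.9853 - 0.02*13.7945 = 0.7094
  y_3 = 0.5905 - 0.02*5.9053 = 0.4724
Step 4: grad_x = 2*7*0.7094 = 9.9321, grad_y = 2*5*0.4724 = 4.7242
  x_4 = 0.7094 - 0.02*9.9321 = 0.5108
  y_4 = 0.4724 - 0.02*4.7242 = 0.3779
f(0.5108, 0.3779) = 7*0.5108^2 + 5*0.3779^2 = 2.5405


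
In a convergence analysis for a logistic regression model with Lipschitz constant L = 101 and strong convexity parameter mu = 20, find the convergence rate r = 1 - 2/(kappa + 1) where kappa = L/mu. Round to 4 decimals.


Step 1: Compute the condition number.
kappa = L/mu = 101/20 = 5.05
Step 2: Compute the convergence rate.
r = 1 - 2/(kappa + 1) = 1 - 2*mu/(L + mu) = (L - mu)/(L + mu) = 81/121 = 0.6694


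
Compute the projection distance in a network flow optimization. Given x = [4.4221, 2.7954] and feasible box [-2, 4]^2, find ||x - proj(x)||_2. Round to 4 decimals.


Project each component onto [-2, 4].
clip(4.4221) = 4.0, clip(2.7954) = 2.7954
Projection = [4.0, 2.7954]
Squared diffs: [0.1782, 0.0]
Distance = sqrt(0.1782) = 0.4221


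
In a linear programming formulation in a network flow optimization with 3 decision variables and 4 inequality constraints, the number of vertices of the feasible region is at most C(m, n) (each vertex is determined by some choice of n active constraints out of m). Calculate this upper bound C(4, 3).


Each vertex corresponds to some choice of n active constraints out of m, so the number of vertices is at most C(m, n) = m! / (n!(m-n)!).
m = 4, n = 3
Numerator: 4 * 3 * 2
Denominator: 3! = 6
C(4, 3) = 4


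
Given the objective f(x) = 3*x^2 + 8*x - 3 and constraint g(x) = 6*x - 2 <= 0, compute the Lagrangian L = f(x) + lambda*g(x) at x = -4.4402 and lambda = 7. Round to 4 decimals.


Step 1: Evaluate f(x).
f(-4.4402) = 3*(-4.4402)^2 + 8*(-4.4402) - 3 = 20.6245
Step 2: Evaluate g(x).
g(-4.4402) = 6*-4.4402 - 2 = -28.6412
Step 3: Compute Lagrangian.
L = 20.6245 + 7*-28.6412 = -179.8639


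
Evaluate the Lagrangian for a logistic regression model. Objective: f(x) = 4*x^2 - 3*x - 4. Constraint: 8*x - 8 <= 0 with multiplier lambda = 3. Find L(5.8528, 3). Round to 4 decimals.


Step 1: Evaluate f(x).
f(5.8528) = 4*5.8528^2 - 3*5.8528 - 4 = 115.4627
Step 2: Evaluate g(x).
g(5.8528) = 8*5.8528 - 8 = 38.8224
Step 3: Compute Lagrangian.
L = 115.4627 + 3*38.8224 = 231.9299


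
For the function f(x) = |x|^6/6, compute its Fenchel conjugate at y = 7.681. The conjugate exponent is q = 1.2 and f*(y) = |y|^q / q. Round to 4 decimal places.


The conjugate exponent q satisfies 1/p + 1/q = 1.
p = 6, so q = 6/(6 - 1) = 1.2
|y|^q = 7.681^1.2 = 11.5479
f*(7.681) = 11.5479 / 1.2 = 9.6232


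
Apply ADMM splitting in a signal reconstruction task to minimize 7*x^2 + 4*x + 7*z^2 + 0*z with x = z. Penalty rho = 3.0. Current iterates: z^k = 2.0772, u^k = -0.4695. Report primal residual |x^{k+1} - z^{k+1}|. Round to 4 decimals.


ADMM iteration with rho = 3.0, z^k = 2.0772, u^k = -0.4695
Step 1: x-update.
Minimize 7*x^2 + 4*x + (3.0/2)*(x - 2.0772 - 0.4695)^2
FOC: (2*7 + 3.0)*x = -4 + 3.0*(2.0772 + 0.4695)
x^{k+1} = 0.2141
Step 2: z-update.
Minimize 7*z^2 + 0*z + (3.0/2)*(0.2141 - z - 0.4695)^2
FOC: (2*7 + 3.0)*z = 0 + 3.0*(0.2141 - 0.4695)
z^{k+1} = -0.0451
Step 3: u-update.
u^{k+1} = -0.4695 + 0.2141 + 0.0451 = -0.2103
Step 4: Primal residual = |0.2141 + 0.0451| = 0.2592


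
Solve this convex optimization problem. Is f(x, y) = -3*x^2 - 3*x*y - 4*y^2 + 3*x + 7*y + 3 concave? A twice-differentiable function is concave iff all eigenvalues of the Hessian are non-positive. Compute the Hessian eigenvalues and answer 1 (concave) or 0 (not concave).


The Hessian of f(x,y) = -3*x^2 - 3*x*y - 4*y^2 + 3*x + 7*y + 3 is:
H = [[-6, -3], [-3, -8]]
Trace = -6 - 8 = -14
Determinant = -6*-8 - (-3)^2 = 39
Discriminant = (-14)^2 - 4*39 = 40.0
Eigenvalues: lambda_1 = -10.1623, lambda_2 = -3.8377
The function is concave.

1


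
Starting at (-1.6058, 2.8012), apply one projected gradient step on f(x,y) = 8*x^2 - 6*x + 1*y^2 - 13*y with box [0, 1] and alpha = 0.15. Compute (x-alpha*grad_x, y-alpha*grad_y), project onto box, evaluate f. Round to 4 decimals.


Step 1: Compute gradient at (-1.6058, 2.8012).
grad_x = 2*8*-1.6058 - 6 = -31.6928
grad_y = 2*1*2.8012 - 13 = -7.3976
Step 2: Gradient step.
x_raw = -1.6058 - 0.15*-31.6928 = 3.1481
y_raw = 2.8012 - 0.15*-7.3976 = 3.9108
Step 3: Project onto [0, 1].
x_proj = clip(3.1481) = 1.0
y_proj = clip(3.9108) = 1.0
Step 4: Evaluate f.
f(1.0, 1.0) = -10.0


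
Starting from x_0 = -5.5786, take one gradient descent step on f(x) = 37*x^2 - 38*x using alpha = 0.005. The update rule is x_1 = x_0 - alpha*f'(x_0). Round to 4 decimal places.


We compute the gradient at x_0 and apply the update.
f'(x) = 74*x - 38
f'(-5.5786) = 74*-5.5786 - 38 = -450.8164
x_1 = -5.5786 - 0.005*-450.8164 = -3.3245


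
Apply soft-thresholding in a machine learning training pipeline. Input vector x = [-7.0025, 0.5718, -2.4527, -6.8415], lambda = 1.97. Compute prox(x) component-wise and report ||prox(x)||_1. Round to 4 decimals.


Soft-thresholding with lambda = 1.97:
prox(-7.0025) = sign(-7.0025)*max(|-7.0025| - 1.97, 0) = -5.0325
prox(0.5718) = sign(0.5718)*max(|0.5718| - 1.97, 0) = 0.0
prox(-2.4527) = sign(-2.4527)*max(|-2.4527| - 1.97, 0) = -0.4827
prox(-6.8415) = sign(-6.8415)*max(|-6.8415| - 1.97, 0) = -4.8715
prox(x) = [-5.0325, 0.0, -0.4827, -4.8715]
||prox(x)||_1 = 5.0325 + 0.0 + 0.4827 + 4.8715 = 10.3867


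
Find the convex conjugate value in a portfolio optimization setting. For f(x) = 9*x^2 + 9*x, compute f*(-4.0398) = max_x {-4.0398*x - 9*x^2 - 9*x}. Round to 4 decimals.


f*(y) = sup_x {y*x - a*x^2 - b*x} = sup_x {(y-b)*x - a*x^2}
FOC: (y - b) - 2a*x = 0 => x* = (y - b)/(2a)
x* = (-4.0398 - 9)/(2*9) = -0.7244
f*(-4.0398) = (y-b)^2/(4a) = (-4.0398 - 9)^2/(4*9)
= 170.0364/36 = 4.7232


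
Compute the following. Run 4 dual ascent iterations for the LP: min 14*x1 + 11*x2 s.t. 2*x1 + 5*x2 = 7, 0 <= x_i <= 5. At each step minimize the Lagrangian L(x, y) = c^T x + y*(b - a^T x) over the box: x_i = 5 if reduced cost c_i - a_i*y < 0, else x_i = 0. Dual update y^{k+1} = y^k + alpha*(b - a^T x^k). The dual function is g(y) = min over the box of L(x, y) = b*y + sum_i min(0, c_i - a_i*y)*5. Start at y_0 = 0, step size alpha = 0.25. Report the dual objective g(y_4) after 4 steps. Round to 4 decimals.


Dual ascent for LP: min 14*x1 + 11*x2, 2*x1 + 5*x2 = 7, 0 <= x_i <= 5
Step 1: y^k = 0.0, reduced costs: (14.0, 11.0)
  x^k = (0.0, 0.0), subgradient = b - a^T x = 7.0
  y^{k+1} = 0.0 + 0.25*7.0 = 1.75
Step 2: y^k = 1.75, reduced costs: (10.5, 2.25)
  x^k = (0.0, 0.0), subgradient = b - a^T x = 7.0
  y^{k+1} = 1.75 + 0.25*7.0 = 3.5
Step 3: y^k = 3.5, reduced costs: (7.0, -6.5)
  x^k = (0.0, 5.0), subgradient = b - a^T x = -18.0
  y^{k+1} = 3.5 + 0.25*-18.0 = -1.0
Step 4: y^k = -1.0, reduced costs: (16.0, 16.0)
  x^k = (0.0, 0.0), subgradient = b - a^T x = 7.0
  y^{k+1} = -1.0 + 0.25*7.0 = 0.75
Dual objective at y_4 = 0.75: reduced costs (12.5, 7.25), box minimizer x = (0.0, 0.0)
g(y_4) = b*y + (c1 - a1*y)*x1 + (c2 - a2*y)*x2 = 7*0.75 + 12.5*0.0 + 7.25*0.0 = 5.25 + 0.0 + 0.0 = 5.25


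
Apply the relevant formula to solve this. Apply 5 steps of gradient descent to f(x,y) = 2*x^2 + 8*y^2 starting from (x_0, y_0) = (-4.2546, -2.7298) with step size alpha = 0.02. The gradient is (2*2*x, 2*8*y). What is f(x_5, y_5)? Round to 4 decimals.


Gradient descent on f(x,y) = 2*x^2 + 8*y^2.
Starting point: (-4.2546, -2.7298), alpha = 0.02
Step 1: grad_x = 2*2*-4.2546 = -17.0184, grad_y = 2*8*-2.7298 = -43.6768
  x_1 = -4.2546 - 0.02*-17.0184 = -3.9142
  y_1 = -2.7298 - 0.02*-43.6768 = -1.8563
Step 2: grad_x = 2*2*-3.9142 = -15.6569, grad_y = 2*8*-1.8563 = -29.7002
  x_2 = -3.9142 - 0.02*-15.6569 = -3.6011
  y_2 = -1.8563 - 0.02*-29.7002 = -1.2623
Step 3: grad_x = 2*2*-3.6011 = -14.4044, grad_y = 2*8*-1.2623 = -20.1962
  x_3 = -3.6011 - 0.02*-14.4044 = -3.313
  y_3 = -1.2623 - 0.02*-20.1962 = -0.8583
Step 4: grad_x = 2*2*-3.313 = -13.252, grad_y = 2*8*-0.8583 = -13.7334
  x_4 = -3.313 - 0.02*-13.252 = -3.048
  y_4 = -0.8583 - 0.02*-13.7334 = -0.5837
Step 5: grad_x = 2*2*-3.048 = -12.1919, grad_y = 2*8*-0.5837 = -9.3387
  x_5 = -3.048 - 0.02*-12.1919 = -2.8041
  y_5 = -0.5837 - 0.02*-9.3387 = -0.3969
f(-2.8041, -0.3969) = 2*(-2.8041)^2 + 8*(-0.3969)^2 = 16.9865


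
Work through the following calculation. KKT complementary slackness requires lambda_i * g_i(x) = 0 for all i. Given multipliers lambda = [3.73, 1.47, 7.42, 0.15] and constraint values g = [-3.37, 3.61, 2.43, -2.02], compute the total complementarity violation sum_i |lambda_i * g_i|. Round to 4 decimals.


KKT complementary slackness check:
lambda_1 * g_1 = 3.73 * -3.37 = -12.5701
lambda_2 * g_2 = 1.47 * 3.61 = 5.3067
lambda_3 * g_3 = 7.42 * 2.43 = 18.0306
lambda_4 * g_4 = 0.15 * -2.02 = -0.303
Total violation = 12.5701 + 5.3067 + 18.0306 + 0.303 = 36.2104


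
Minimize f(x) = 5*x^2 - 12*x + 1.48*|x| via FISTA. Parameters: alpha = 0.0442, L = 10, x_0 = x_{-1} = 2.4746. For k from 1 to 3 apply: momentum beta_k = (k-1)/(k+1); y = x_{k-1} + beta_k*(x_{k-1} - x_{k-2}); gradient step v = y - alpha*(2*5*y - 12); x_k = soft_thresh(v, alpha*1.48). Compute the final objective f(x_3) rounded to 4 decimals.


FISTA on f(x) = 5*x^2 - 12*x + 1.48*|x|
L = 10, alpha = 0.0442
Iteration 1: beta = 0.0, y = 2.4746 + 0.0*(2.4746 - 2.4746) = 2.4746
  grad(y) = 12.746, v = y - alpha*grad = 1.9112
  prox(v) = soft_thresh(1.9112, 0.0654) = 1.8458
Iteration 2: beta = 0.3333, y = 1.8458 + 0.3333*(1.8458 - 2.4746) = 1.6362
  grad(y) = 4.3621, v = y - alpha*grad = 1.4434
  prox(v) = soft_thresh(1.4434, 0.0654) = 1.378
Iteration 3: beta = 0.5, y = 1.378 + 0.5*(1.378 - 1.8458) = 1.1441
  grad(y) = -0.5592, v = y - alpha*grad = 1.1688
  prox(v) = soft_thresh(1.1688, 0.0654) = 1.1034
f(x_3) = 5*1.1034^2 - 12*1.1034 + 1.48*|1.1034| = -5.5203


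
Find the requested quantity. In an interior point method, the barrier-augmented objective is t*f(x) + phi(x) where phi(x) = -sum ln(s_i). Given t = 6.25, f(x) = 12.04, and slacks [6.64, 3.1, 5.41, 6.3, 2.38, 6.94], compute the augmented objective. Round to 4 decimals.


Step 1: Compute log-barrier.
ln values: [1.8931, 1.1314, 1.6882, 1.8405, 0.8671, 1.9373]
phi = -(1.8931 + 1.1314 + 1.6882 + 1.8405 + 0.8671 + 1.9373) = -9.3577
Step 2: Compute augmented objective.
t*f(x) = 6.25*12.04 = 75.25
Total = 75.25 - 9.3577 = 65.8923


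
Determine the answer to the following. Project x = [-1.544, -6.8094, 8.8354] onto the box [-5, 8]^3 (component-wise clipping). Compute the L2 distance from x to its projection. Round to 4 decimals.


Project each component onto [-5, 8].
clip(-1.544) = -1.544, clip(-6.8094) = -5.0, clip(8.8354) = 8.0
Projection = [-1.544, -5.0, 8.0]
Squared diffs: [0.0, 3.2739, 0.6979]
Distance = sqrt(3.9718) = 1.9929


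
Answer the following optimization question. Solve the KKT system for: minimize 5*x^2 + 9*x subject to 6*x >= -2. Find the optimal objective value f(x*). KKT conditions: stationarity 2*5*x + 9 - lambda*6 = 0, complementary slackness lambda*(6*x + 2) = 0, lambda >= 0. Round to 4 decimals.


Step 1: Try lambda = 0 (constraint inactive).
x_unc = -9/(2*5) = -0.9
Check: 6*-0.9 = -5.4 < -2 -- violated!
Step 2: Constraint must be active: 6*x = -2
x* = -2/6 = -1/3 = -0.3333 (rounded; the exact value -1/3 is used below)
lambda = (2*5*(-1/3) + 9)/6 = 0.9444
Step 3: Compute optimal value.
f(x*) = 5*(-1/3)^2 + 9*(-1/3) = -2.4444


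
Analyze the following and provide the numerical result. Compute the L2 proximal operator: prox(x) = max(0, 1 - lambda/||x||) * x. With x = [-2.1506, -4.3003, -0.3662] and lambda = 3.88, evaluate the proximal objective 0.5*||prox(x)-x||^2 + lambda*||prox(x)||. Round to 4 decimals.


Step 1: Compute ||x||.
||x|| = 4.822
Step 2: Compute scaling factor.
scale = max(0, 1 - 3.88/4.822) = 0.1954
Step 3: prox(x) = [-0.4201, -0.8401, -0.0715]
||prox(x)|| = 0.942
Step 4: Proximal objective.
0.5*||prox-x||^2 = 7.5272
lambda*||prox|| = 3.655
Total = 11.1822


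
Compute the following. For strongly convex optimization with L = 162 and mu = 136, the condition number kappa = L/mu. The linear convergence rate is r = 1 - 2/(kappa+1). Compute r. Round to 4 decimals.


Step 1: Compute the condition number.
kappa = L/mu = 162/136 = 1.1912
Step 2: Compute the convergence rate.
r = 1 - 2/(kappa + 1) = 1 - 2*mu/(L + mu) = (L - mu)/(L + mu) = 26/298 = 0.0872


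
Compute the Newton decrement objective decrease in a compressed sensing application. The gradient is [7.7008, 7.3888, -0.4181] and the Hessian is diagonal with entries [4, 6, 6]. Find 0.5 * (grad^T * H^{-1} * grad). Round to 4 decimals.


Step 1: H is diagonal, so H^(-1) * g = [1.9252, 1.2315, -0.0697].
Step 2: g^T H^(-1) g = sum_i g_i^2 / H_ii
  = (7.7008)^2/4 + (7.3888)^2/6 + (-0.4181)^2/6
  = 14.8256 + 9.0991 + 0.0291 = 23.9538
Step 3: Objective decrease = 0.5 * g^T H^(-1) g = 11.9769


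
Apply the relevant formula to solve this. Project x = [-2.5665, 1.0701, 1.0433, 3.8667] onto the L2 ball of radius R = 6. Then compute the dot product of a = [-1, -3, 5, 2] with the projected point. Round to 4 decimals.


Step 1: Compute ||x|| (intermediates to 6 decimals).
||x|| = sqrt((-2.5665)^2 + 1.0701^2 + 1.0433^2 + 3.8667^2) = 4.875642
Step 2: Project.
Since ||x|| <= R, proj = x (no scaling needed).
proj(x) = [-2.5665, 1.0701, 1.0433, 3.8667]
Step 3: Dot product.
a^T * proj(x) = -1*(-2.5665) - 3*1.0701 + 5*1.0433 + 2*3.8667 = 12.3061


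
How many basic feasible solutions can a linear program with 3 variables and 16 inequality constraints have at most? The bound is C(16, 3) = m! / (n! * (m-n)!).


Each vertex corresponds to some choice of n active constraints out of m, so the number of vertices is at most C(m, n) = m! / (n!(m-n)!).
m = 16, n = 3
Numerator: 16 * 15 * 14
Denominator: 3! = 6
C(16, 3) = 560


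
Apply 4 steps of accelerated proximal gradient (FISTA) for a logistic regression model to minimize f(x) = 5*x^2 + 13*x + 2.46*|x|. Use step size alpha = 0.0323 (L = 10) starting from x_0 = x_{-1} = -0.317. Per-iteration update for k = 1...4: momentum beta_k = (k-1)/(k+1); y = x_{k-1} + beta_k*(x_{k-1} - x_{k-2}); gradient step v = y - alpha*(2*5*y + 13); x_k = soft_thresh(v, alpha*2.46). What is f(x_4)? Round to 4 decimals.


FISTA on f(x) = 5*x^2 + 13*x + 2.46*|x|
L = 10, alpha = 0.0323
Iteration 1: beta = 0.0, y = -0.317 + 0.0*(-0.317 + 0.317) = -0.317
  grad(y) = 9.83, v = y - alpha*grad = -0.6345
  prox(v) = soft_thresh(-0.6345, 0.0795) = -0.5551
Iteration 2: beta = 0.3333, y = -0.5551 + 0.3333*(-0.5551 + 0.317) = -0.6344
  grad(y) = 6.656, v = y - alpha*grad = -0.8494
  prox(v) = soft_thresh(-0.8494, 0.0795) = -0.7699
Iteration 3: beta = 0.5, y = -0.7699 + 0.5*(-0.7699 + 0.5551) = -0.8774
  grad(y) = 4.2263, v = y - alpha*grad = -1.0139
  prox(v) = soft_thresh(-1.0139, 0.0795) = -0.9344
Iteration 4: beta = 0.6, y = -0.9344 + 0.6*(-0.9344 + 0.7699) = -1.0331
  grad(y) = 2.6688, v = y - alpha*grad = -1.1193
  prox(v) = soft_thresh(-1.1193, 0.0795) = -1.0399
f(x_4) = 5*(-1.0399)^2 + 13*(-1.0399) + 2.46*|-1.0399| = -5.5536


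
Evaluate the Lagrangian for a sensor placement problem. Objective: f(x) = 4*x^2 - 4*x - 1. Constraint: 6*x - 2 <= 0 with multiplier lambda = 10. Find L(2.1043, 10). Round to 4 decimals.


Step 1: Evaluate f(x).
f(2.1043) = 4*2.1043^2 - 4*2.1043 - 1 = 8.2951
Step 2: Evaluate g(x).
g(2.1043) = 6*2.1043 - 2 = 10.6258
Step 3: Compute Lagrangian.
L = 8.2951 + 10*10.6258 = 114.5531


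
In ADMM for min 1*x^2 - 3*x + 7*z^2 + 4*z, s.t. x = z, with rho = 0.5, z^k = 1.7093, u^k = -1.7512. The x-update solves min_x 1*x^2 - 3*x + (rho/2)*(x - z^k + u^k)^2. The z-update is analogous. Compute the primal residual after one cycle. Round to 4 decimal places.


ADMM iteration with rho = 0.5, z^k = 1.7093, u^k = -1.7512
Step 1: x-update.
Minimize 1*x^2 - 3*x + (0.5/2)*(x - 1.7093 - 1.7512)^2
FOC: (2*1 + 0.5)*x = 3 + 0.5*(1.7093 + 1.7512)
x^{k+1} = 1.8921
Step 2: z-update.
Minimize 7*z^2 + 4*z + (0.5/2)*(1.8921 - z - 1.7512)^2
FOC: (2*7 + 0.5)*z = -4 + 0.5*(1.8921 - 1.7512)
z^{k+1} = -0.271
Step 3: u-update.
u^{k+1} = -1.7512 + 1.8921 + 0.271 = 0.4119
Step 4: Primal residual = |1.8921 + 0.271| = 2.1631


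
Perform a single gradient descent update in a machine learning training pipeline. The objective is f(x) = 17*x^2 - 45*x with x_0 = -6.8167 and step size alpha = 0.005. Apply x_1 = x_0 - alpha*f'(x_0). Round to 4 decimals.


We compute the gradient at x_0 and apply the update.
f'(x) = 34*x - 45
f'(-6.8167) = 34*-6.8167 - 45 = -276.7678
x_1 = -6.8167 - 0.005*-276.7678 = -5.4329


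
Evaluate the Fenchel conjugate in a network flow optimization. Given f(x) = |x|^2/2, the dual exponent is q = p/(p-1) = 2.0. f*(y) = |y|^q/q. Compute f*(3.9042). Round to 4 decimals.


The conjugate exponent q satisfies 1/p + 1/q = 1.
p = 2, so q = 2/(2 - 1) = 2.0
|y|^q = 3.9042^2.0 = 15.2428
f*(3.9042) = 15.2428 / 2.0 = 7.6214


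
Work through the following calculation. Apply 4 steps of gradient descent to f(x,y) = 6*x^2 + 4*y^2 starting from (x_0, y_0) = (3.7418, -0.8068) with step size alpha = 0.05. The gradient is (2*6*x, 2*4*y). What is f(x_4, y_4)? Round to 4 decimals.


Gradient descent on f(x,y) = 6*x^2 + 4*y^2.
Starting point: (3.7418, -0.8068), alpha = 0.05
Step 1: grad_x = 2*6*3.7418 = 44.9016, grad_y = 2*4*-0.8068 = -6.4544
  x_1 = 3.7418 - 0.05*44.9016 = 1.4967
  y_1 = -0.8068 - 0.05*-6.4544 = -0.4841
Step 2: grad_x = 2*6*1.4967 = 17.9606, grad_y = 2*4*-0.4841 = -3.8726
  x_2 = 1.4967 - 0.05*17.9606 = 0.5987
  y_2 = -0.4841 - 0.05*-3.8726 = -0.2904
Step 3: grad_x = 2*6*0.5987 = 7.1843, grad_y = 2*4*-0.2904 = -2.3236
  x_3 = 0.5987 - 0.05*7.1843 = 0.2395
  y_3 = -0.2904 - 0.05*-2.3236 = -0.1743
Step 4: grad_x = 2*6*0.2395 = 2.8737, grad_y = 2*4*-0.1743 = -1.3942
  x_4 = 0.2395 - 0.05*2.8737 = 0.0958
  y_4 = -0.1743 - 0.05*-1.3942 = -0.1046
f(0.0958, -0.1046) = 6*0.0958^2 + 4*(-0.1046)^2 = 0.0988


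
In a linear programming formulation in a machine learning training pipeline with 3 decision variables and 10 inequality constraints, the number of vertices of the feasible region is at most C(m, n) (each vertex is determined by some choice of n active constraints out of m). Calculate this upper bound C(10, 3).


Each vertex corresponds to some choice of n active constraints out of m, so the number of vertices is at most C(m, n) = m! / (n!(m-n)!).
m = 10, n = 3
Numerator: 10 * 9 * 8
Denominator: 3! = 6
C(10, 3) = 120


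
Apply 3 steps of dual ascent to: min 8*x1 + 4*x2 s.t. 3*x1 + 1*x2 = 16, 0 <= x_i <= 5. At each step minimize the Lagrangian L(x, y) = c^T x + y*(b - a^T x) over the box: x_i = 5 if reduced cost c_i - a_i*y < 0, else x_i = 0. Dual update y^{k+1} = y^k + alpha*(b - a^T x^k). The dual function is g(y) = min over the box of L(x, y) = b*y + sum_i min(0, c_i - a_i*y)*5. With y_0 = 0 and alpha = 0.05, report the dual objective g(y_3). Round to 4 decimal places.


Dual ascent for LP: min 8*x1 + 4*x2, 3*x1 + 1*x2 = 16, 0 <= x_i <= 5
Step 1: y^k = 0.0, reduced costs: (8.0, 4.0)
  x^k = (0.0, 0.0), subgradient = b - a^T x = 16.0
  y^{k+1} = 0.0 + 0.05*16.0 = 0.8
Step 2: y^k = 0.8, reduced costs: (5.6, 3.2)
  x^k = (0.0, 0.0), subgradient = b - a^T x = 16.0
  y^{k+1} = 0.8 + 0.05*16.0 = 1.6
Step 3: y^k = 1.6, reduced costs: (3.2, 2.4)
  x^k = (0.0, 0.0), subgradient = b - a^T x = 16.0
  y^{k+1} = 1.6 + 0.05*16.0 = 2.4
Dual objective at y_3 = 2.4: reduced costs (0.8, 1.6), box minimizer x = (0.0, 0.0)
g(y_3) = b*y + (c1 - a1*y)*x1 + (c2 - a2*y)*x2 = 16*2.4 + 0.8*0.0 + 1.6*0.0 = 38.4 + 0.0 + 0.0 = 38.4


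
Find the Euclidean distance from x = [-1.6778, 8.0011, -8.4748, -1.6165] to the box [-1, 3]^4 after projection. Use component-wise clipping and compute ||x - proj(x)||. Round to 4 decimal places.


Project each component onto [-1, 3].
clip(-1.6778) = -1.0, clip(8.0011) = 3.0, clip(-8.4748) = -1.0, clip(-1.6165) = -1.0
Projection = [-1.0, 3.0, -1.0, -1.0]
Squared diffs: [0.4594, 25.011, 55.8726, 0.3801]
Distance = sqrt(81.7231) = 9.0401


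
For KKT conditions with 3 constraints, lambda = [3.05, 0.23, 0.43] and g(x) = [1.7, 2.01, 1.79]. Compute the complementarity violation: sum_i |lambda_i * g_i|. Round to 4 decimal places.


KKT complementary slackness check:
lambda_1 * g_1 = 3.05 * 1.7 = 5.185
lambda_2 * g_2 = 0.23 * 2.01 = 0.4623
lambda_3 * g_3 = 0.43 * 1.79 = 0.7697
Total violation = 5.185 + 0.4623 + 0.7697 = 6.417


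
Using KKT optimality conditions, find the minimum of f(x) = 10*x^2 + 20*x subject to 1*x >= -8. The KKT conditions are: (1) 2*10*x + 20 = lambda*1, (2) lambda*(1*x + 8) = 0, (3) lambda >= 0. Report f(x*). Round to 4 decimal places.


Step 1: Try lambda = 0 (constraint inactive).
Stationarity: 2*10*x + 20 = 0
x* = -20/(2*10) = -1.0
Check constraint: 1*-1.0 = -1.0 >= -8 -- satisfied.
Step 2: Compute optimal value.
f(x*) = 10*(-1.0)^2 + 20*(-1.0) = -10.0


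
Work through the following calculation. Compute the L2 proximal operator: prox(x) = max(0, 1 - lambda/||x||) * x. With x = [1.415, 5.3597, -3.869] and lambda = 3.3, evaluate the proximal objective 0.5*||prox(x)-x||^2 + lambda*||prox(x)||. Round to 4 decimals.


Step 1: Compute ||x||.
||x|| = 6.76
Step 2: Compute scaling factor.
scale = max(0, 1 - 3.3/6.76) = 0.5118
Step 3: prox(x) = [0.7242, 2.7433, -1.9803]
||prox(x)|| = 3.46
Step 4: Proximal objective.
0.5*||prox-x||^2 = 5.445
lambda*||prox|| = 11.418
Total = 16.863


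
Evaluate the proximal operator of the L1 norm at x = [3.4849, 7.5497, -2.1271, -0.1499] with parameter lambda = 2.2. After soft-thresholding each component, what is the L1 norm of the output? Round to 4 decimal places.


Soft-thresholding with lambda = 2.2:
prox(3.4849) = sign(3.4849)*max(|3.4849| - 2.2, 0) = 1.2849
prox(7.5497) = sign(7.5497)*max(|7.5497| - 2.2, 0) = 5.3497
prox(-2.1271) = sign(-2.1271)*max(|-2.1271| - 2.2, 0) = 0.0
prox(-0.1499) = sign(-0.1499)*max(|-0.1499| - 2.2, 0) = 0.0
prox(x) = [1.2849, 5.3497, 0.0, 0.0]
||prox(x)||_1 = 1.2849 + 5.3497 + 0.0 + 0.0 = 6.6346


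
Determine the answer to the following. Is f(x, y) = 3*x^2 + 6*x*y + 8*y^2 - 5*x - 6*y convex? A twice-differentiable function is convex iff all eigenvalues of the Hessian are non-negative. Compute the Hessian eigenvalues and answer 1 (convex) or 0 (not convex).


The Hessian of f(x,y) = 3*x^2 + 6*x*y + 8*y^2 - 5*x - 6*y is:
H = [[6, 6], [6, 16]]
Trace = 6 + 16 = 22
Determinant = 6*16 - (6)^2 = 60
Discriminant = (22)^2 - 4*60 = 244.0
Eigenvalues: lambda_1 = 3.1898, lambda_2 = 18.8102
The function is convex.

1


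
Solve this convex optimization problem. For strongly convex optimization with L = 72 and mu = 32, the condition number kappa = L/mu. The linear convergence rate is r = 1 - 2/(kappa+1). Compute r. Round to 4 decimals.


Step 1: Compute the condition number.
kappa = L/mu = 72/32 = 2.25
Step 2: Compute the convergence rate.
r = 1 - 2/(kappa + 1) = 1 - 2*mu/(L + mu) = (L - mu)/(L + mu) = 40/104 = 0.3846


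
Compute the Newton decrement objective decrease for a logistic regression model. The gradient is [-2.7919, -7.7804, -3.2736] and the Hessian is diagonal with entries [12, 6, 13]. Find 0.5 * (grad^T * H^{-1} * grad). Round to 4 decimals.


Step 1: H is diagonal, so H^(-1) * g = [-0.2327, -1.2967, -0.2518].
Step 2: g^T H^(-1) g = sum_i g_i^2 / H_ii
  = (-2.7919)^2/12 + (-7.7804)^2/6 + (-3.2736)^2/13
  = 0.6496 + 10.0891 + 0.8243 = 11.563
Step 3: Objective decrease = 0.5 * g^T H^(-1) g = 5.7815


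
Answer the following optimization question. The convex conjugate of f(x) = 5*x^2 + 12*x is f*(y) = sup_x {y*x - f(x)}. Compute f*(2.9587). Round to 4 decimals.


f*(y) = sup_x {y*x - a*x^2 - b*x} = sup_x {(y-b)*x - a*x^2}
FOC: (y - b) - 2a*x = 0 => x* = (y - b)/(2a)
x* = (2.9587 - 12)/(2*5) = -0.9041
f*(2.9587) = (y-b)^2/(4a) = (2.9587 - 12)^2/(4*5)
= 81.7451/20 = 4.0873


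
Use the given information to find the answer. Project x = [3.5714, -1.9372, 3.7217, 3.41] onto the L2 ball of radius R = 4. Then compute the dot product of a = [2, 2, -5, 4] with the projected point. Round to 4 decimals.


Step 1: Compute ||x|| (intermediates to 6 decimals).
||x|| = sqrt(3.5714^2 + (-1.9372)^2 + 3.7217^2 + 3.41^2) = 6.479722
Step 2: Project.
Since ||x|| > R, scale = R/||x|| = 4/6.479722 = 0.61731, proj(x) = scale * x
proj(x) = [2.204661, -1.195853, 2.297443, 2.105027]
Step 3: Dot product.
a^T * proj(x) = 2*2.204661 + 2*(-1.195853) - 5*2.297443 + 4*2.105027 = -1.0495


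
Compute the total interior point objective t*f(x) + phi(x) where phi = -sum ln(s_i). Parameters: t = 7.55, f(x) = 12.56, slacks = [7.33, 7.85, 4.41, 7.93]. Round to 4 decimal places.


Step 1: Compute log-barrier.
ln values: [1.992, 2.0605, 1.4839, 2.0707]
phi = -(1.992 + 2.0605 + 1.4839 + 2.0707) = -7.607
Step 2: Compute augmented objective.
t*f(x) = 7.55*12.56 = 94.828
Total = 94.828 - 7.607 = 87.221


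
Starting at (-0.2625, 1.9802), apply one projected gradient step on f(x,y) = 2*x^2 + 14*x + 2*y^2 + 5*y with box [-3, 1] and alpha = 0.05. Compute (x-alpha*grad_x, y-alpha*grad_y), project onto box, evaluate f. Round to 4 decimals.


Step 1: Compute gradient at (-0.2625, 1.9802).
grad_x = 2*2*-0.2625 + 14 = 12.95
grad_y = 2*2*1.9802 + 5 = 12.9208
Step 2: Gradient step.
x_raw = -0.2625 - 0.05*12.95 = -0.91
y_raw = 1.9802 - 0.05*12.9208 = 1.3342
Step 3: Project onto [-3, 1].
x_proj = clip(-0.91) = -0.91
y_proj = clip(1.3342) = 1.0
Step 4: Evaluate f.
f(-0.91, 1.0) = -4.0838


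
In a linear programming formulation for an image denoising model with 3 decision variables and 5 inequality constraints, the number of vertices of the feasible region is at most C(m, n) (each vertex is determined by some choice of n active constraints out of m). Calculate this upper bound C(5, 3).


Each vertex corresponds to some choice of n active constraints out of m, so the number of vertices is at most C(m, n) = m! / (n!(m-n)!).
m = 5, n = 3
Numerator: 5 * 4 * 3
Denominator: 3! = 6
C(5, 3) = 10


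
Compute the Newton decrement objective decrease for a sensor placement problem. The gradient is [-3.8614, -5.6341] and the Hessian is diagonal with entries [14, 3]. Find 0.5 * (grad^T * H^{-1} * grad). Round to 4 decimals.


Step 1: H is diagonal, so H^(-1) * g = [-0.2758, -1.878].
Step 2: g^T H^(-1) g = sum_i g_i^2 / H_ii
  = (-3.8614)^2/14 + (-5.6341)^2/3
  = 1.065 + 10.581 = 11.6461
Step 3: Objective decrease = 0.5 * g^T H^(-1) g = 5.823


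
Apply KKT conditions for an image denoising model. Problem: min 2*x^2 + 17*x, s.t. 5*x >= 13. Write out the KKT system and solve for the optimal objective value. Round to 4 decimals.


Step 1: Try lambda = 0 (constraint inactive).
x_unc = -17/(2*2) = -4.25
Check: 5*-4.25 = -21.25 < 13 -- violated!
Step 2: Constraint must be active: 5*x = 13
x* = 13/5 = 2.6
lambda = (2*2*2.6 + 17)/5 = 5.48
Step 3: Compute optimal value.
f(x*) = 2*2.6^2 + 17*2.6 = 57.72


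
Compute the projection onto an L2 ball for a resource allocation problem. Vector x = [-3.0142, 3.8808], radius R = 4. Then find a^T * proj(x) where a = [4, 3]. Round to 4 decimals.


Step 1: Compute ||x|| (intermediates to 6 decimals).
||x|| = sqrt((-3.0142)^2 + 3.8808^2) = 4.913859
Step 2: Project.
Since ||x|| > R, scale = R/||x|| = 4/4.913859 = 0.814024, proj(x) = scale * x
proj(x) = [-2.453631, 3.159064]
Step 3: Dot product.
a^T * proj(x) = 4*(-2.453631) + 3*3.159064 = -0.3373


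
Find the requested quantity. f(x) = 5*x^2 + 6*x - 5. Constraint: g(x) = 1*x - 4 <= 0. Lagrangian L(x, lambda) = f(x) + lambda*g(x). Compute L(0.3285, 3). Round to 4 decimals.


Step 1: Evaluate f(x).
f(0.3285) = 5*0.3285^2 + 6*0.3285 - 5 = -2.4894
Step 2: Evaluate g(x).
g(0.3285) = 1*0.3285 - 4 = -3.6715
Step 3: Compute Lagrangian.
L = -2.4894 + 3*-3.6715 = -13.5039


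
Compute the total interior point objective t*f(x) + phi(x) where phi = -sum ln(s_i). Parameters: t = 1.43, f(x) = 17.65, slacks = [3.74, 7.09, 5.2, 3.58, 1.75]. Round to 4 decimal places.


Step 1: Compute log-barrier.
ln values: [1.3191, 1.9587, 1.6487, 1.2754, 0.5596]
phi = -(1.3191 + 1.9587 + 1.6487 + 1.2754 + 0.5596) = -6.7614
Step 2: Compute augmented objective.
t*f(x) = 1.43*17.65 = 25.2395
Total = 25.2395 - 6.7614 = 18.4781


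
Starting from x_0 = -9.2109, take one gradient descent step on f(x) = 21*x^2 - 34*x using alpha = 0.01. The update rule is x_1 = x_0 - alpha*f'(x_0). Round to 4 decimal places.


We compute the gradient at x_0 and apply the update.
f'(x) = 42*x - 34
f'(-9.2109) = 42*-9.2109 - 34 = -420.8578
x_1 = -9.2109 - 0.01*-420.8578 = -5.0023


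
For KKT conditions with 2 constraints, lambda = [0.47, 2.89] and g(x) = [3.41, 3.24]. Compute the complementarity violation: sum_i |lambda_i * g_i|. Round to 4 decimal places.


KKT complementary slackness check:
lambda_1 * g_1 = 0.47 * 3.41 = 1.6027
lambda_2 * g_2 = 2.89 * 3.24 = 9.3636
Total violation = 1.6027 + 9.3636 = 10.9663


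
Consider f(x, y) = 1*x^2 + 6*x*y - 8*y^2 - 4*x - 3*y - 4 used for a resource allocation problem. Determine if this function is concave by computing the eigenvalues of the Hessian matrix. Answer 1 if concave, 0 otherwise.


The Hessian of f(x,y) = 1*x^2 + 6*x*y - 8*y^2 - 4*x - 3*y - 4 is:
H = [[2, 6], [6, -16]]
Trace = 2 - 16 = -14
Determinant = 2*-16 - (6)^2 = -68
Discriminant = (-14)^2 - 4*-68 = 468.0
Eigenvalues: lambda_1 = -17.8167, lambda_2 = 3.8167
The function is not concave.

0


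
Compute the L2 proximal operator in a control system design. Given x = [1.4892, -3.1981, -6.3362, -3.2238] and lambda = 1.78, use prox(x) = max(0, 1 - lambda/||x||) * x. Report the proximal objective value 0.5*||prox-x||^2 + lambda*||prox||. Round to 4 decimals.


Step 1: Compute ||x||.
||x|| = 7.9364
Step 2: Compute scaling factor.
scale = max(0, 1 - 1.78/7.9364) = 0.7757
Step 3: prox(x) = [1.1552, -2.4808, -4.9151, -2.5008]
||prox(x)|| = 6.1564
Step 4: Proximal objective.
0.5*||prox-x||^2 = 1.5842
lambda*||prox|| = 10.9584
Total = 12.5425
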